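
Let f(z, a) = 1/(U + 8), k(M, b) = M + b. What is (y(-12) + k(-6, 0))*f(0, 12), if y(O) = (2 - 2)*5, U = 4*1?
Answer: -1/2 ≈ -0.50000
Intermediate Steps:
U = 4
y(O) = 0 (y(O) = 0*5 = 0)
f(z, a) = 1/12 (f(z, a) = 1/(4 + 8) = 1/12)
(y(-12) + k(-6, 0))*f(0, 12) = (0 + (-6 + 0))*(1/12) = (0 - 6)*(1/12) = -6*1/12 = -1/2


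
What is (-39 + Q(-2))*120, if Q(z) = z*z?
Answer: -4200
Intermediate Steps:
Q(z) = z**2
(-39 + Q(-2))*120 = (-39 + (-2)**2)*120 = (-39 + 4)*120 = -35*120 = -4200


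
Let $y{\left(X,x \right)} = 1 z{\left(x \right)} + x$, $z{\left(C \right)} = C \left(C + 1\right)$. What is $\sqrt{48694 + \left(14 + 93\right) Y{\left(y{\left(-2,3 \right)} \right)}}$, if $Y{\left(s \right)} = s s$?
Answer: $\sqrt{72769} \approx 269.76$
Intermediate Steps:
$z{\left(C \right)} = C \left(1 + C\right)$
$y{\left(X,x \right)} = x + x \left(1 + x\right)$ ($y{\left(X,x \right)} = 1 x \left(1 + x\right) + x = x \left(1 + x\right) + x = x + x \left(1 + x\right)$)
$Y{\left(s \right)} = s^{2}$
$\sqrt{48694 + \left(14 + 93\right) Y{\left(y{\left(-2,3 \right)} \right)}} = \sqrt{48694 + \left(14 + 93\right) \left(3 \left(2 + 3\right)\right)^{2}} = \sqrt{48694 + 107 \left(3 \cdot 5\right)^{2}} = \sqrt{48694 + 107 \cdot 15^{2}} = \sqrt{48694 + 107 \cdot 225} = \sqrt{48694 + 24075} = \sqrt{72769}$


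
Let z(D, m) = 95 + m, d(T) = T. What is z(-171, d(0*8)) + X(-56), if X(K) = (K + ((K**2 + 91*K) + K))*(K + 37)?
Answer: 39463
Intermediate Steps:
X(K) = (37 + K)*(K**2 + 93*K) (X(K) = (K + (K**2 + 92*K))*(37 + K) = (K**2 + 93*K)*(37 + K) = (37 + K)*(K**2 + 93*K))
z(-171, d(0*8)) + X(-56) = (95 + 0*8) - 56*(3441 + (-56)**2 + 130*(-56)) = (95 + 0) - 56*(3441 + 3136 - 7280) = 95 - 56*(-703) = 95 + 39368 = 39463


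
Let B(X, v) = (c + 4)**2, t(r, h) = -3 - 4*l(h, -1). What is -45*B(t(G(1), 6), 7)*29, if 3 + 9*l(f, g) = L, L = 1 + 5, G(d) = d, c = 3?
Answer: -63945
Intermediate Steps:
L = 6
l(f, g) = 1/3 (l(f, g) = -1/3 + (1/9)*6 = -1/3 + 2/3 = 1/3)
t(r, h) = -13/3 (t(r, h) = -3 - 4*1/3 = -3 - 4/3 = -13/3)
B(X, v) = 49 (B(X, v) = (3 + 4)**2 = 7**2 = 49)
-45*B(t(G(1), 6), 7)*29 = -45*49*29 = -2205*29 = -63945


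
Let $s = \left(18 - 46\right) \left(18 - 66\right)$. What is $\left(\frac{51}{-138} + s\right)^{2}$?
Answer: $\frac{3820105249}{2116} \approx 1.8053 \cdot 10^{6}$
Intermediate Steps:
$s = 1344$ ($s = \left(-28\right) \left(-48\right) = 1344$)
$\left(\frac{51}{-138} + s\right)^{2} = \left(\frac{51}{-138} + 1344\right)^{2} = \left(51 \left(- \frac{1}{138}\right) + 1344\right)^{2} = \left(- \frac{17}{46} + 1344\right)^{2} = \left(\frac{61807}{46}\right)^{2} = \frac{3820105249}{2116}$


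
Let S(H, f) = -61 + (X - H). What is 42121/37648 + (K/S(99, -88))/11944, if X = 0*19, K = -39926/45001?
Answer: 113198537839059/101177483538560 ≈ 1.1188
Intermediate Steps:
K = -39926/45001 (K = -39926*1/45001 = -39926/45001 ≈ -0.88722)
X = 0
S(H, f) = -61 - H (S(H, f) = -61 + (0 - H) = -61 - H)
42121/37648 + (K/S(99, -88))/11944 = 42121/37648 - 39926/(45001*(-61 - 1*99))/11944 = 42121*(1/37648) - 39926/(45001*(-61 - 99))*(1/11944) = 42121/37648 - 39926/45001/(-160)*(1/11944) = 42121/37648 - 39926/45001*(-1/160)*(1/11944) = 42121/37648 + (19963/3600080)*(1/11944) = 42121/37648 + 19963/42999355520 = 113198537839059/101177483538560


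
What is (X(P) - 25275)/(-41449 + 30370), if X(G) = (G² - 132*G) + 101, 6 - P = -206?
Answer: 2738/3693 ≈ 0.74140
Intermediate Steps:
P = 212 (P = 6 - 1*(-206) = 6 + 206 = 212)
X(G) = 101 + G² - 132*G
(X(P) - 25275)/(-41449 + 30370) = ((101 + 212² - 132*212) - 25275)/(-41449 + 30370) = ((101 + 44944 - 27984) - 25275)/(-11079) = (17061 - 25275)*(-1/11079) = -8214*(-1/11079) = 2738/3693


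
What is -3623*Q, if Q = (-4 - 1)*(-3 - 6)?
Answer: -163035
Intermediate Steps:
Q = 45 (Q = -5*(-9) = 45)
-3623*Q = -3623*45 = -163035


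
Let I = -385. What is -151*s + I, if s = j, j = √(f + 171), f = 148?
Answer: -385 - 151*√319 ≈ -3081.9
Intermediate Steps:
j = √319 (j = √(148 + 171) = √319 ≈ 17.861)
s = √319 ≈ 17.861
-151*s + I = -151*√319 - 385 = -385 - 151*√319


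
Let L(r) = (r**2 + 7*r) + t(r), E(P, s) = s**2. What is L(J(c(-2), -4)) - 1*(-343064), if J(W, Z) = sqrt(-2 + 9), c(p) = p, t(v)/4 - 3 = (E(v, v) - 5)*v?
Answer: 343083 + 15*sqrt(7) ≈ 3.4312e+5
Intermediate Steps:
t(v) = 12 + 4*v*(-5 + v**2) (t(v) = 12 + 4*((v**2 - 5)*v) = 12 + 4*((-5 + v**2)*v) = 12 + 4*(v*(-5 + v**2)) = 12 + 4*v*(-5 + v**2))
J(W, Z) = sqrt(7)
L(r) = 12 + r**2 - 13*r + 4*r**3 (L(r) = (r**2 + 7*r) + (12 - 20*r + 4*r**3) = 12 + r**2 - 13*r + 4*r**3)
L(J(c(-2), -4)) - 1*(-343064) = (12 + (sqrt(7))**2 - 13*sqrt(7) + 4*(sqrt(7))**3) - 1*(-343064) = (12 + 7 - 13*sqrt(7) + 4*(7*sqrt(7))) + 343064 = (12 + 7 - 13*sqrt(7) + 28*sqrt(7)) + 343064 = (19 + 15*sqrt(7)) + 343064 = 343083 + 15*sqrt(7)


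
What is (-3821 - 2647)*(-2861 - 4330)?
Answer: 46511388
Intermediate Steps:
(-3821 - 2647)*(-2861 - 4330) = -6468*(-7191) = 46511388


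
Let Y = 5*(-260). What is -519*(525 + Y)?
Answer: 402225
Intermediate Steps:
Y = -1300
-519*(525 + Y) = -519*(525 - 1300) = -519*(-775) = 402225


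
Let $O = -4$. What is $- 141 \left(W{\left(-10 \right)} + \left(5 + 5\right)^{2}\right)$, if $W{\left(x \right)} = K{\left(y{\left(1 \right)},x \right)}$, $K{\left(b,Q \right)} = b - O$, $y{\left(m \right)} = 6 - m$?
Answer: $-15369$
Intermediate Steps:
$K{\left(b,Q \right)} = 4 + b$ ($K{\left(b,Q \right)} = b - -4 = b + 4 = 4 + b$)
$W{\left(x \right)} = 9$ ($W{\left(x \right)} = 4 + \left(6 - 1\right) = 4 + 5 = 9$)
$- 141 \left(W{\left(-10 \right)} + \left(5 + 5\right)^{2}\right) = - 141 \left(9 + \left(5 + 5\right)^{2}\right) = - 141 \left(9 + 10^{2}\right) = - 141 \left(9 + 100\right) = \left(-141\right) 109 = -15369$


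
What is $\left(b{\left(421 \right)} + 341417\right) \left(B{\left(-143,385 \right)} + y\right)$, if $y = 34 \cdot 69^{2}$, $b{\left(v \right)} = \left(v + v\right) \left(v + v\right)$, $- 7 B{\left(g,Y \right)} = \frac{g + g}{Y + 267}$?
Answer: $\frac{388007181658791}{2282} \approx 1.7003 \cdot 10^{11}$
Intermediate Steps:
$B{\left(g,Y \right)} = - \frac{2 g}{7 \left(267 + Y\right)}$ ($B{\left(g,Y \right)} = - \frac{\left(g + g\right) \frac{1}{Y + 267}}{7} = - \frac{2 g \frac{1}{267 + Y}}{7} = - \frac{2 g}{7 \left(267 + Y\right)}$)
$b{\left(v \right)} = 4 v^{2}$ ($b{\left(v \right)} = 2 v 2 v = 4 v^{2}$)
$y = 161874$ ($y = 34 \cdot 4761 = 161874$)
$\left(b{\left(421 \right)} + 341417\right) \left(B{\left(-143,385 \right)} + y\right) = \left(4 \cdot 421^{2} + 341417\right) \left(\left(-2\right) \left(-143\right) \frac{1}{1869 + 7 \cdot 385} + 161874\right) = \left(4 \cdot 177241 + 341417\right) \left(\left(-2\right) \left(-143\right) \frac{1}{1869 + 2695} + 161874\right) = \left(708964 + 341417\right) \left(\left(-2\right) \left(-143\right) \frac{1}{4564} + 161874\right) = 1050381 \left(\left(-2\right) \left(-143\right) \frac{1}{4564} + 161874\right) = 1050381 \left(\frac{143}{2282} + 161874\right) = 1050381 \cdot \frac{369396611}{2282} = \frac{388007181658791}{2282}$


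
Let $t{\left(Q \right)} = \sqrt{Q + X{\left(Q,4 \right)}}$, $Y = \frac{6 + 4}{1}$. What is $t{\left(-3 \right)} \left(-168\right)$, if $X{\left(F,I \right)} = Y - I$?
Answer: $- 168 \sqrt{3} \approx -290.98$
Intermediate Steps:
$Y = 10$ ($Y = 10 \cdot 1 = 10$)
$X{\left(F,I \right)} = 10 - I$
$t{\left(Q \right)} = \sqrt{6 + Q}$ ($t{\left(Q \right)} = \sqrt{Q + \left(10 - 4\right)} = \sqrt{Q + 6} = \sqrt{6 + Q}$)
$t{\left(-3 \right)} \left(-168\right) = \sqrt{6 - 3} \left(-168\right) = \sqrt{3} \left(-168\right) = - 168 \sqrt{3}$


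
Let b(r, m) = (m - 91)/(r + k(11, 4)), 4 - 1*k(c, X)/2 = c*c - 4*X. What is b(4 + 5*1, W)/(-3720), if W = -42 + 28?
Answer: -7/47864 ≈ -0.00014625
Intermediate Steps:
W = -14
k(c, X) = 8 - 2*c**2 + 8*X (k(c, X) = 8 - 2*(c*c - 4*X) = 8 - 2*(c**2 - 4*X) = 8 + (-2*c**2 + 8*X) = 8 - 2*c**2 + 8*X)
b(r, m) = (-91 + m)/(-202 + r) (b(r, m) = (m - 91)/(r + (8 - 2*11**2 + 8*4)) = (-91 + m)/(r + (8 - 2*121 + 32)) = (-91 + m)/(r + (8 - 242 + 32)) = (-91 + m)/(r - 202) = (-91 + m)/(-202 + r))
b(4 + 5*1, W)/(-3720) = ((-91 - 14)/(-202 + (4 + 5*1)))/(-3720) = (-105/(-202 + (4 + 5)))*(-1/3720) = (-105/(-202 + 9))*(-1/3720) = (-105/(-193))*(-1/3720) = -1/193*(-105)*(-1/3720) = (105/193)*(-1/3720) = -7/47864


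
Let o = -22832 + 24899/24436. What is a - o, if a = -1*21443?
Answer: 33916705/24436 ≈ 1388.0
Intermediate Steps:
o = -557897853/24436 (o = -22832 + 24899*(1/24436) = -22832 + 24899/24436 = -557897853/24436 ≈ -22831.)
a = -21443
a - o = -21443 - 1*(-557897853/24436) = -21443 + 557897853/24436 = 33916705/24436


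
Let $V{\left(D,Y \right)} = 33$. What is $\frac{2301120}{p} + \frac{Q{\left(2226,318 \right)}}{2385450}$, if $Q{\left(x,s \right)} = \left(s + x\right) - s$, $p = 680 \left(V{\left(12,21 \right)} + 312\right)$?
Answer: $\frac{89701453}{9144225} \approx 9.8096$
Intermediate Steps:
$p = 234600$ ($p = 680 \left(33 + 312\right) = 680 \cdot 345 = 234600$)
$Q{\left(x,s \right)} = x$
$\frac{2301120}{p} + \frac{Q{\left(2226,318 \right)}}{2385450} = \frac{2301120}{234600} + \frac{2226}{2385450} = 2301120 \cdot \frac{1}{234600} + 2226 \cdot \frac{1}{2385450} = \frac{1128}{115} + \frac{371}{397575} = \frac{89701453}{9144225}$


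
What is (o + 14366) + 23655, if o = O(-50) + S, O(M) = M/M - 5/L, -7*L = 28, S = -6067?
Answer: 127825/4 ≈ 31956.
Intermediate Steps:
L = -4 (L = -⅐*28 = -4)
O(M) = 9/4 (O(M) = M/M - 5/(-4) = 1 - 5*(-¼) = 1 + 5/4 = 9/4)
o = -24259/4 (o = 9/4 - 6067 = -24259/4 ≈ -6064.8)
(o + 14366) + 23655 = (-24259/4 + 14366) + 23655 = 33205/4 + 23655 = 127825/4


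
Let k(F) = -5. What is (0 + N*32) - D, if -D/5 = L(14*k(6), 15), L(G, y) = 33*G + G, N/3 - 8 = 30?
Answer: -8252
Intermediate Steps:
N = 114 (N = 24 + 3*30 = 24 + 90 = 114)
L(G, y) = 34*G
D = 11900 (D = -170*14*(-5) = -170*(-70) = -5*(-2380) = 11900)
(0 + N*32) - D = (0 + 114*32) - 1*11900 = (0 + 3648) - 11900 = 3648 - 11900 = -8252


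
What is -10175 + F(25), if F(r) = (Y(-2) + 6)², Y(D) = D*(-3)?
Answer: -10031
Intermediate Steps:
Y(D) = -3*D
F(r) = 144 (F(r) = (-3*(-2) + 6)² = (6 + 6)² = 12² = 144)
-10175 + F(25) = -10175 + 144 = -10031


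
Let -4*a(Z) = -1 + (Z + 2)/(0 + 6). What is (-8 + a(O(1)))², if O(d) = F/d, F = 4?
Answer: 64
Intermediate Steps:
O(d) = 4/d
a(Z) = ⅙ - Z/24 (a(Z) = -(-1 + (Z + 2)/(0 + 6))/4 = -(-1 + (2 + Z)/6)/4 = -(-1 + (2 + Z)*(⅙))/4 = -(-1 + (⅓ + Z/6))/4 = -(-⅔ + Z/6)/4 = ⅙ - Z/24)
(-8 + a(O(1)))² = (-8 + (⅙ - 1/(6*1)))² = (-8 + (⅙ - 1/6))² = (-8 + (⅙ - 1/24*4))² = (-8 + (⅙ - ⅙))² = (-8 + 0)² = (-8)² = 64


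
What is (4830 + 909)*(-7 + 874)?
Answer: 4975713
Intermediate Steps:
(4830 + 909)*(-7 + 874) = 5739*867 = 4975713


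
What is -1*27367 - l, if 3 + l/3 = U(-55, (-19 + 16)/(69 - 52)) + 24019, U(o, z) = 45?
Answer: -99550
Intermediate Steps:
l = 72183 (l = -9 + 3*(45 + 24019) = -9 + 3*24064 = -9 + 72192 = 72183)
-1*27367 - l = -1*27367 - 1*72183 = -27367 - 72183 = -99550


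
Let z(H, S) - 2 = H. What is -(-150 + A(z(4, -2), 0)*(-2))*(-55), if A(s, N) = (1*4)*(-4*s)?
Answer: 2310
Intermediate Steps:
z(H, S) = 2 + H
A(s, N) = -16*s (A(s, N) = 4*(-4*s) = -16*s)
-(-150 + A(z(4, -2), 0)*(-2))*(-55) = -(-150 - 16*(2 + 4)*(-2))*(-55) = -(-150 - 16*6*(-2))*(-55) = -(-150 - 96*(-2))*(-55) = -(-150 + 192)*(-55) = -42*(-55) = -1*(-2310) = 2310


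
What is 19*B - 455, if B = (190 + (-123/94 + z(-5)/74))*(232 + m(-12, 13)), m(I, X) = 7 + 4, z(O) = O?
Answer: 1513663244/1739 ≈ 8.7042e+5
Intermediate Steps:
m(I, X) = 11
B = 79708131/1739 (B = (190 + (-123/94 - 5/74))*(232 + 11) = (190 + (-123*1/94 - 5*1/74))*243 = (190 + (-123/94 - 5/74))*243 = (190 - 2393/1739)*243 = (328017/1739)*243 = 79708131/1739 ≈ 45836.)
19*B - 455 = 19*(79708131/1739) - 455 = 1514454489/1739 - 455 = 1513663244/1739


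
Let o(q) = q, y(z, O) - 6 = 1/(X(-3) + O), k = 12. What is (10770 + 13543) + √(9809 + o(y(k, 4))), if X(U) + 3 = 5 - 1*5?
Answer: 24313 + 2*√2454 ≈ 24412.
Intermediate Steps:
X(U) = -3 (X(U) = -3 + (5 - 1*5) = -3 + (5 - 5) = -3 + 0 = -3)
y(z, O) = 6 + 1/(-3 + O)
(10770 + 13543) + √(9809 + o(y(k, 4))) = (10770 + 13543) + √(9809 + (-17 + 6*4)/(-3 + 4)) = 24313 + √(9809 + (-17 + 24)/1) = 24313 + √(9809 + 1*7) = 24313 + √(9809 + 7) = 24313 + √9816 = 24313 + 2*√2454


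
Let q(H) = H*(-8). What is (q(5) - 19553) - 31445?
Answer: -51038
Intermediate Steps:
q(H) = -8*H
(q(5) - 19553) - 31445 = (-8*5 - 19553) - 31445 = (-40 - 19553) - 31445 = -19593 - 31445 = -51038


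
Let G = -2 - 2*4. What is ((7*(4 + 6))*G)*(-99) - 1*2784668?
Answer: -2715368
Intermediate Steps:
G = -10 (G = -2 - 8 = -10)
((7*(4 + 6))*G)*(-99) - 1*2784668 = ((7*(4 + 6))*(-10))*(-99) - 1*2784668 = ((7*10)*(-10))*(-99) - 2784668 = (70*(-10))*(-99) - 2784668 = -700*(-99) - 2784668 = 69300 - 2784668 = -2715368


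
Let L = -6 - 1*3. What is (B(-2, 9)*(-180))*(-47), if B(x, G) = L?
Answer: -76140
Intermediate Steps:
L = -9 (L = -6 - 3 = -9)
B(x, G) = -9
(B(-2, 9)*(-180))*(-47) = -9*(-180)*(-47) = 1620*(-47) = -76140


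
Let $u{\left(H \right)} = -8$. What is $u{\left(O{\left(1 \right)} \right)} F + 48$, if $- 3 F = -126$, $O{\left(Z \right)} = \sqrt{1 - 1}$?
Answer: $-288$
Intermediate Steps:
$O{\left(Z \right)} = 0$ ($O{\left(Z \right)} = \sqrt{0} = 0$)
$F = 42$ ($F = \left(- \frac{1}{3}\right) \left(-126\right) = 42$)
$u{\left(O{\left(1 \right)} \right)} F + 48 = \left(-8\right) 42 + 48 = -336 + 48 = -288$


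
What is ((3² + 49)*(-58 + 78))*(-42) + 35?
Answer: -48685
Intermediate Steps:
((3² + 49)*(-58 + 78))*(-42) + 35 = ((9 + 49)*20)*(-42) + 35 = (58*20)*(-42) + 35 = 1160*(-42) + 35 = -48720 + 35 = -48685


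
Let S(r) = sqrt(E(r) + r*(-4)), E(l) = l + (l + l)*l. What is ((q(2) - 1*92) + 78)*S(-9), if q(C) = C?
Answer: -36*sqrt(21) ≈ -164.97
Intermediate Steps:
E(l) = l + 2*l**2 (E(l) = l + (2*l)*l = l + 2*l**2)
S(r) = sqrt(-4*r + r*(1 + 2*r)) (S(r) = sqrt(r*(1 + 2*r) + r*(-4)) = sqrt(r*(1 + 2*r) - 4*r) = sqrt(-4*r + r*(1 + 2*r)))
((q(2) - 1*92) + 78)*S(-9) = ((2 - 1*92) + 78)*sqrt(-9*(-3 + 2*(-9))) = ((2 - 92) + 78)*sqrt(-9*(-3 - 18)) = (-90 + 78)*sqrt(-9*(-21)) = -36*sqrt(21)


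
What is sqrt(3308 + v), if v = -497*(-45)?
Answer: sqrt(25673) ≈ 160.23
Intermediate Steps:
v = 22365
sqrt(3308 + v) = sqrt(3308 + 22365) = sqrt(25673)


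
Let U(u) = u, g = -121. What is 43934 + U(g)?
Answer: 43813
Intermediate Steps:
43934 + U(g) = 43934 - 121 = 43813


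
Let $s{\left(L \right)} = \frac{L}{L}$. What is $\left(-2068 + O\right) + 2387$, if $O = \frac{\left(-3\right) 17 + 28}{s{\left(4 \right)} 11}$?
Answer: $\frac{3486}{11} \approx 316.91$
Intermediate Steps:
$s{\left(L \right)} = 1$
$O = - \frac{23}{11}$ ($O = \frac{\left(-3\right) 17 + 28}{1 \cdot 11} = \frac{-51 + 28}{11} = \left(-23\right) \frac{1}{11} = - \frac{23}{11} \approx -2.0909$)
$\left(-2068 + O\right) + 2387 = \left(-2068 - \frac{23}{11}\right) + 2387 = - \frac{22771}{11} + 2387 = \frac{3486}{11}$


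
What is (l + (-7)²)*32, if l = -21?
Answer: 896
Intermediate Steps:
(l + (-7)²)*32 = (-21 + (-7)²)*32 = (-21 + 49)*32 = 28*32 = 896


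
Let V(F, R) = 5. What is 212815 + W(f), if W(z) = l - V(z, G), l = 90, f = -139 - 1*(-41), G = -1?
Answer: 212900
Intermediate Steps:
f = -98 (f = -139 + 41 = -98)
W(z) = 85 (W(z) = 90 - 1*5 = 90 - 5 = 85)
212815 + W(f) = 212815 + 85 = 212900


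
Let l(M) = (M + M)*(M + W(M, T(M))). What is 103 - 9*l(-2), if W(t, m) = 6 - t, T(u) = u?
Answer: 319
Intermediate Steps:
l(M) = 12*M (l(M) = (M + M)*(M + (6 - M)) = (2*M)*6 = 12*M)
103 - 9*l(-2) = 103 - 108*(-2) = 103 - 9*(-24) = 103 + 216 = 319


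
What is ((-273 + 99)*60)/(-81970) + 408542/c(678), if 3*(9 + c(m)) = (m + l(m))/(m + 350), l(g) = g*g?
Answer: 1721368123280/591011897 ≈ 2912.6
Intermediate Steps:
l(g) = g²
c(m) = -9 + (m + m²)/(3*(350 + m)) (c(m) = -9 + ((m + m²)/(m + 350))/3 = -9 + ((m + m²)/(350 + m))/3 = -9 + (m + m²)/(3*(350 + m)))
((-273 + 99)*60)/(-81970) + 408542/c(678) = ((-273 + 99)*60)/(-81970) + 408542/(((-9450 + 678² - 26*678)/(3*(350 + 678)))) = -174*60*(-1/81970) + 408542/(((⅓)*(-9450 + 459684 - 17628)/1028)) = -10440*(-1/81970) + 408542/(((⅓)*(1/1028)*432606)) = 1044/8197 + 408542/(72101/514) = 1044/8197 + 408542*(514/72101) = 1044/8197 + 209990588/72101 = 1721368123280/591011897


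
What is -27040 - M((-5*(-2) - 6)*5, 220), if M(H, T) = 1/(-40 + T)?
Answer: -4867201/180 ≈ -27040.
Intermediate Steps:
-27040 - M((-5*(-2) - 6)*5, 220) = -27040 - 1/(-40 + 220) = -27040 - 1/180 = -4867201/180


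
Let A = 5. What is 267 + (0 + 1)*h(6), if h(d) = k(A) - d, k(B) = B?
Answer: 266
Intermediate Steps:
h(d) = 5 - d
267 + (0 + 1)*h(6) = 267 + (0 + 1)*(5 - 1*6) = 267 + 1*(5 - 6) = 267 + 1*(-1) = 267 - 1 = 266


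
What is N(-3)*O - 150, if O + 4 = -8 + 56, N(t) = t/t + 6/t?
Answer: -194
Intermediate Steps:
N(t) = 1 + 6/t
O = 44 (O = -4 + (-8 + 56) = -4 + 48 = 44)
N(-3)*O - 150 = ((6 - 3)/(-3))*44 - 150 = -⅓*3*44 - 150 = -1*44 - 150 = -44 - 150 = -194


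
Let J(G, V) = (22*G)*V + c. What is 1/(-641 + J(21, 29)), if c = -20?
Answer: 1/12737 ≈ 7.8511e-5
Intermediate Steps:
J(G, V) = -20 + 22*G*V (J(G, V) = (22*G)*V - 20 = 22*G*V - 20 = -20 + 22*G*V)
1/(-641 + J(21, 29)) = 1/(-641 + (-20 + 22*21*29)) = 1/(-641 + (-20 + 13398)) = 1/(-641 + 13378) = 1/12737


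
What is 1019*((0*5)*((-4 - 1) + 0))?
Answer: 0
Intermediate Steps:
1019*((0*5)*((-4 - 1) + 0)) = 1019*(0*(-5 + 0)) = 1019*(0*(-5)) = 1019*0 = 0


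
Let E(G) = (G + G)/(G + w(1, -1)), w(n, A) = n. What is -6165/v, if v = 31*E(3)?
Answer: -4110/31 ≈ -132.58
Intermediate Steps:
E(G) = 2*G/(1 + G) (E(G) = (G + G)/(G + 1) = (2*G)/(1 + G) = 2*G/(1 + G))
v = 93/2 (v = 31*(2*3/(1 + 3)) = 31*(2*3/4) = 31*(2*3*(¼)) = 31*(3/2) = 93/2 ≈ 46.500)
-6165/v = -6165/93/2 = -6165*2/93 = -4110/31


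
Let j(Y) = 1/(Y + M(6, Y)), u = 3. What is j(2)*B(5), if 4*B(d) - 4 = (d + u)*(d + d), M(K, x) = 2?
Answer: 21/4 ≈ 5.2500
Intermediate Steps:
B(d) = 1 + d*(3 + d)/2 (B(d) = 1 + ((d + 3)*(d + d))/4 = 1 + ((3 + d)*(2*d))/4 = 1 + (2*d*(3 + d))/4 = 1 + d*(3 + d)/2)
j(Y) = 1/(2 + Y) (j(Y) = 1/(Y + 2) = 1/(2 + Y))
j(2)*B(5) = (1 + (1/2)*5**2 + (3/2)*5)/(2 + 2) = (1 + (1/2)*25 + 15/2)/4 = (1 + 25/2 + 15/2)/4 = (1/4)*21 = 21/4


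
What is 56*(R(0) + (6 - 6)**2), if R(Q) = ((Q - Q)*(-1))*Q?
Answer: 0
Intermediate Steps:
R(Q) = 0 (R(Q) = (0*(-1))*Q = 0*Q = 0)
56*(R(0) + (6 - 6)**2) = 56*(0 + (6 - 6)**2) = 56*(0 + 0**2) = 56*(0 + 0) = 56*0 = 0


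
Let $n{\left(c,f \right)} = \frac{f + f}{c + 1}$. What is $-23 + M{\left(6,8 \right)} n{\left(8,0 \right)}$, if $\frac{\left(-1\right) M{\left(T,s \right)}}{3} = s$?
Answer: $-23$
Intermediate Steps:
$n{\left(c,f \right)} = \frac{2 f}{1 + c}$
$M{\left(T,s \right)} = - 3 s$
$-23 + M{\left(6,8 \right)} n{\left(8,0 \right)} = -23 + \left(-3\right) 8 \cdot 2 \cdot 0 \frac{1}{1 + 8} = -23 - 24 \cdot 2 \cdot 0 \cdot \frac{1}{9} = -23 - 0 = -23 + 0 = -23$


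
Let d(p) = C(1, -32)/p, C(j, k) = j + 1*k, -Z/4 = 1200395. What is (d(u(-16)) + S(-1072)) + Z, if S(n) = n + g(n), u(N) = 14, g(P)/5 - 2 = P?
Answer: -67312059/14 ≈ -4.8080e+6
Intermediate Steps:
Z = -4801580 (Z = -4*1200395 = -4801580)
g(P) = 10 + 5*P
C(j, k) = j + k
S(n) = 10 + 6*n (S(n) = n + (10 + 5*n) = 10 + 6*n)
d(p) = -31/p (d(p) = (1 - 32)/p = -31/p)
(d(u(-16)) + S(-1072)) + Z = (-31/14 + (10 + 6*(-1072))) - 4801580 = (-31*1/14 + (10 - 6432)) - 4801580 = (-31/14 - 6422) - 4801580 = -89939/14 - 4801580 = -67312059/14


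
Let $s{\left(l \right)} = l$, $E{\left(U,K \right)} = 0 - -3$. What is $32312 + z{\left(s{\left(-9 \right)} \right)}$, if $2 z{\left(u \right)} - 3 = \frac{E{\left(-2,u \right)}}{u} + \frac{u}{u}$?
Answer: $\frac{193883}{6} \approx 32314.0$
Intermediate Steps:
$E{\left(U,K \right)} = 3$ ($E{\left(U,K \right)} = 0 + 3 = 3$)
$z{\left(u \right)} = 2 + \frac{3}{2 u}$ ($z{\left(u \right)} = \frac{3}{2} + \frac{\frac{3}{u} + \frac{u}{u}}{2} = \frac{3}{2} + \frac{\frac{3}{u} + 1}{2} = \frac{3}{2} + \frac{1 + \frac{3}{u}}{2} = \frac{3}{2} + \left(\frac{1}{2} + \frac{3}{2 u}\right) = 2 + \frac{3}{2 u}$)
$32312 + z{\left(s{\left(-9 \right)} \right)} = 32312 + \left(2 + \frac{3}{2 \left(-9\right)}\right) = 32312 + \left(2 + \frac{3}{2} \left(- \frac{1}{9}\right)\right) = 32312 + \left(2 - \frac{1}{6}\right) = 32312 + \frac{11}{6} = \frac{193883}{6}$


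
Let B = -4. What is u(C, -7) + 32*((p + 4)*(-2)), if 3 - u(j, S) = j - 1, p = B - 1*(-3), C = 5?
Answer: -193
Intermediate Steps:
p = -1 (p = -4 - 1*(-3) = -4 + 3 = -1)
u(j, S) = 4 - j (u(j, S) = 3 - (j - 1) = 3 - (-1 + j) = 3 + (1 - j) = 4 - j)
u(C, -7) + 32*((p + 4)*(-2)) = (4 - 1*5) + 32*((-1 + 4)*(-2)) = (4 - 5) + 32*(3*(-2)) = -1 + 32*(-6) = -1 - 192 = -193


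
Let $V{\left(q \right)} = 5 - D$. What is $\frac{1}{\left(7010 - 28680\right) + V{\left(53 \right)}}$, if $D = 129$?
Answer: $- \frac{1}{21794} \approx -4.5884 \cdot 10^{-5}$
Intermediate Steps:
$V{\left(q \right)} = -124$ ($V{\left(q \right)} = 5 - 129 = -124$)
$\frac{1}{\left(7010 - 28680\right) + V{\left(53 \right)}} = \frac{1}{\left(7010 - 28680\right) - 124} = \frac{1}{-21670 - 124} = \frac{1}{-21794} = - \frac{1}{21794}$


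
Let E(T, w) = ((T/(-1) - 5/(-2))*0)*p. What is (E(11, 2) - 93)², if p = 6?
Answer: 8649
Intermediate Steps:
E(T, w) = 0 (E(T, w) = ((T/(-1) - 5/(-2))*0)*6 = ((T*(-1) - 5*(-½))*0)*6 = ((-T + 5/2)*0)*6 = ((5/2 - T)*0)*6 = 0*6 = 0)
(E(11, 2) - 93)² = (0 - 93)² = (-93)² = 8649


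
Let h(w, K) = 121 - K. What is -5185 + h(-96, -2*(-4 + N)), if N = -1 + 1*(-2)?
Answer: -5078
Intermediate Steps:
N = -3 (N = -1 - 2 = -3)
-5185 + h(-96, -2*(-4 + N)) = -5185 + (121 - (-2)*(-4 - 3)) = -5185 + (121 - (-2)*(-7)) = -5185 + (121 - 1*14) = -5185 + (121 - 14) = -5185 + 107 = -5078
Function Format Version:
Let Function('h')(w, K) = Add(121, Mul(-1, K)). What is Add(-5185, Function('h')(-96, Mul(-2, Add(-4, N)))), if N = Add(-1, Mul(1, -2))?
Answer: -5078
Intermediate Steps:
N = -3 (N = Add(-1, -2) = -3)
Add(-5185, Function('h')(-96, Mul(-2, Add(-4, N)))) = Add(-5185, Add(121, Mul(-1, Mul(-2, Add(-4, -3))))) = Add(-5185, Add(121, Mul(-1, Mul(-2, -7)))) = Add(-5185, Add(121, Mul(-1, 14))) = Add(-5185, Add(121, -14)) = Add(-5185, 107) = -5078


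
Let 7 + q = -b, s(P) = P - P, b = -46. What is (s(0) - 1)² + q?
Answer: 40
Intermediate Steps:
s(P) = 0
q = 39 (q = -7 - 1*(-46) = -7 + 46 = 39)
(s(0) - 1)² + q = (0 - 1)² + 39 = (-1)² + 39 = 1 + 39 = 40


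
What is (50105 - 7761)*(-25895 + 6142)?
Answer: -836421032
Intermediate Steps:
(50105 - 7761)*(-25895 + 6142) = 42344*(-19753) = -836421032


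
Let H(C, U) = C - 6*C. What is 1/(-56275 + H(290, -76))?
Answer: -1/57725 ≈ -1.7324e-5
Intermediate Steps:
H(C, U) = -5*C
1/(-56275 + H(290, -76)) = 1/(-56275 - 5*290) = 1/(-56275 - 1450) = 1/(-57725) = -1/57725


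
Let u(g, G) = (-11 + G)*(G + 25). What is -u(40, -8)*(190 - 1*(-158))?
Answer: 112404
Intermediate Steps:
u(g, G) = (-11 + G)*(25 + G)
-u(40, -8)*(190 - 1*(-158)) = -(-275 + (-8)² + 14*(-8))*(190 - 1*(-158)) = -(-275 + 64 - 112)*(190 + 158) = -(-323)*348 = -1*(-112404) = 112404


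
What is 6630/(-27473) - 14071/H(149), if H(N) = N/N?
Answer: -386579213/27473 ≈ -14071.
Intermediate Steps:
H(N) = 1
6630/(-27473) - 14071/H(149) = 6630/(-27473) - 14071/1 = 6630*(-1/27473) - 14071*1 = -6630/27473 - 14071 = -386579213/27473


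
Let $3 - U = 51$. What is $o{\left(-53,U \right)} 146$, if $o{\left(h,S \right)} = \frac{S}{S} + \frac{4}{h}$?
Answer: $\frac{7154}{53} \approx 134.98$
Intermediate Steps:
$U = -48$ ($U = 3 - 51 = -48$)
$o{\left(h,S \right)} = 1 + \frac{4}{h}$
$o{\left(-53,U \right)} 146 = \frac{4 - 53}{-53} \cdot 146 = \left(- \frac{1}{53}\right) \left(-49\right) 146 = \frac{49}{53} \cdot 146 = \frac{7154}{53}$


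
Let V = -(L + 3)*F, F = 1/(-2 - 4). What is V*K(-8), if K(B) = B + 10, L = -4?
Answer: -⅓ ≈ -0.33333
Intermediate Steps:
F = -⅙ (F = 1/(-6) = -⅙ ≈ -0.16667)
K(B) = 10 + B
V = -⅙ (V = -(-4 + 3)*(-1)/6 = -(-1)*(-1)/6 = -1*⅙ = -⅙ ≈ -0.16667)
V*K(-8) = -(10 - 8)/6 = -⅙*2 = -⅓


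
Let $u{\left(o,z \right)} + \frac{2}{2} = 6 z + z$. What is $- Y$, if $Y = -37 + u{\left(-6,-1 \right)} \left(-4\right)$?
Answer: $5$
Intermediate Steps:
$u{\left(o,z \right)} = -1 + 7 z$ ($u{\left(o,z \right)} = -1 + \left(6 z + z\right) = -1 + 7 z$)
$Y = -5$ ($Y = -37 + \left(-1 + 7 \left(-1\right)\right) \left(-4\right) = -37 + \left(-1 - 7\right) \left(-4\right) = -37 - -32 = -37 + 32 = -5$)
$- Y = \left(-1\right) \left(-5\right) = 5$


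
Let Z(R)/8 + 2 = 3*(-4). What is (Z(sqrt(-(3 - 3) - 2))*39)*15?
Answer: -65520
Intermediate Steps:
Z(R) = -112 (Z(R) = -16 + 8*(3*(-4)) = -16 + 8*(-12) = -16 - 96 = -112)
(Z(sqrt(-(3 - 3) - 2))*39)*15 = -112*39*15 = -4368*15 = -65520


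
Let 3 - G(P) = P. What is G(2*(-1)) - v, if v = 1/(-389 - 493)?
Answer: 4411/882 ≈ 5.0011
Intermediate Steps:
G(P) = 3 - P
v = -1/882 (v = 1/(-882) = -1/882 ≈ -0.0011338)
G(2*(-1)) - v = (3 - 2*(-1)) - 1*(-1/882) = (3 - 1*(-2)) + 1/882 = (3 + 2) + 1/882 = 5 + 1/882 = 4411/882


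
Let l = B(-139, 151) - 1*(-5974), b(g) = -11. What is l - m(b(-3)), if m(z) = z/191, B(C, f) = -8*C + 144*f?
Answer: 5506541/191 ≈ 28830.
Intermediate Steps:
m(z) = z/191 (m(z) = z*(1/191) = z/191)
l = 28830 (l = (-8*(-139) + 144*151) - 1*(-5974) = (1112 + 21744) + 5974 = 22856 + 5974 = 28830)
l - m(b(-3)) = 28830 - (-11)/191 = 28830 - 1*(-11/191) = 28830 + 11/191 = 5506541/191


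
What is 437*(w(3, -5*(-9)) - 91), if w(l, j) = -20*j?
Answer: -433067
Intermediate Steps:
437*(w(3, -5*(-9)) - 91) = 437*(-(-100)*(-9) - 91) = 437*(-20*45 - 91) = 437*(-900 - 91) = 437*(-991) = -433067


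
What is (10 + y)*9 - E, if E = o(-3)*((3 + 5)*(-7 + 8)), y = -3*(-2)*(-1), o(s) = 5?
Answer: -4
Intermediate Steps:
y = -6 (y = 6*(-1) = -6)
E = 40 (E = 5*((3 + 5)*(-7 + 8)) = 5*(8*1) = 5*8 = 40)
(10 + y)*9 - E = (10 - 6)*9 - 1*40 = 4*9 - 40 = 36 - 40 = -4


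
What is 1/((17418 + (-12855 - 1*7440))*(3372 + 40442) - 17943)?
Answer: -1/126070821 ≈ -7.9320e-9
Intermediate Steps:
1/((17418 + (-12855 - 1*7440))*(3372 + 40442) - 17943) = 1/((17418 + (-12855 - 7440))*43814 - 17943) = 1/((17418 - 20295)*43814 - 17943) = 1/(-2877*43814 - 17943) = 1/(-126052878 - 17943) = 1/(-126070821) = -1/126070821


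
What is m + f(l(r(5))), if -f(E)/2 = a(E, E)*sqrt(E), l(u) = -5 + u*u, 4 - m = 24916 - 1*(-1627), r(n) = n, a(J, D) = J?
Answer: -26539 - 80*sqrt(5) ≈ -26718.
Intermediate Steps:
m = -26539 (m = 4 - (24916 - 1*(-1627)) = 4 - (24916 + 1627) = 4 - 1*26543 = 4 - 26543 = -26539)
l(u) = -5 + u**2
f(E) = -2*E**(3/2) (f(E) = -2*E*sqrt(E) = -2*E**(3/2))
m + f(l(r(5))) = -26539 - 2*(-5 + 5**2)**(3/2) = -26539 - 2*(-5 + 25)**(3/2) = -26539 - 80*sqrt(5)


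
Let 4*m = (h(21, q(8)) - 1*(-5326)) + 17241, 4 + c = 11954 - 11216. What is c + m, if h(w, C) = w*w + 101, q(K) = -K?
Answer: 26045/4 ≈ 6511.3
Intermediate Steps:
h(w, C) = 101 + w**2 (h(w, C) = w**2 + 101 = 101 + w**2)
c = 734 (c = -4 + (11954 - 11216) = -4 + 738 = 734)
m = 23109/4 (m = (((101 + 21**2) - 1*(-5326)) + 17241)/4 = (((101 + 441) + 5326) + 17241)/4 = ((542 + 5326) + 17241)/4 = (5868 + 17241)/4 = (1/4)*23109 = 23109/4 ≈ 5777.3)
c + m = 734 + 23109/4 = 26045/4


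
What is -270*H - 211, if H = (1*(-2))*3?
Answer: 1409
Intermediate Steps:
H = -6 (H = -2*3 = -6)
-270*H - 211 = -270*(-6) - 211 = 1620 - 211 = 1409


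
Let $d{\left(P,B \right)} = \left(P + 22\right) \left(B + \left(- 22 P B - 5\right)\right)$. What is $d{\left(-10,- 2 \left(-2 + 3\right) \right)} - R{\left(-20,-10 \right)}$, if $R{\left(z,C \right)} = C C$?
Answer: $-5464$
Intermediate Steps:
$R{\left(z,C \right)} = C^{2}$
$d{\left(P,B \right)} = \left(22 + P\right) \left(-5 + B - 22 B P\right)$ ($d{\left(P,B \right)} = \left(22 + P\right) \left(B - \left(5 + 22 B P\right)\right) = \left(22 + P\right) \left(-5 + B - 22 B P\right)$)
$d{\left(-10,- 2 \left(-2 + 3\right) \right)} - R{\left(-20,-10 \right)} = \left(-110 - -50 + 22 \left(- 2 \left(-2 + 3\right)\right) - 483 \left(- 2 \left(-2 + 3\right)\right) \left(-10\right) - 22 \left(- 2 \left(-2 + 3\right)\right) \left(-10\right)^{2}\right) - \left(-10\right)^{2} = \left(-110 + 50 + 22 \left(\left(-2\right) 1\right) - 483 \left(\left(-2\right) 1\right) \left(-10\right) - 22 \left(\left(-2\right) 1\right) 100\right) - 100 = \left(-110 + 50 + 22 \left(-2\right) - \left(-966\right) \left(-10\right) - \left(-44\right) 100\right) - 100 = \left(-110 + 50 - 44 - 9660 + 4400\right) - 100 = -5364 - 100 = -5464$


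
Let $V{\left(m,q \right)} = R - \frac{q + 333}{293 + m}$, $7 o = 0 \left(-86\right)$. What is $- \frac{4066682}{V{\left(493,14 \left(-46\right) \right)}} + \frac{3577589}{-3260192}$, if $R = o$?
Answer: $- \frac{10420918113264163}{1013919712} \approx -1.0278 \cdot 10^{7}$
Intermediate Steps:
$o = 0$ ($o = \frac{0 \left(-86\right)}{7} = \frac{1}{7} \cdot 0 = 0$)
$R = 0$
$V{\left(m,q \right)} = - \frac{333 + q}{293 + m}$ ($V{\left(m,q \right)} = 0 - \frac{q + 333}{293 + m} = 0 - \frac{333 + q}{293 + m} = - \frac{333 + q}{293 + m}$)
$- \frac{4066682}{V{\left(493,14 \left(-46\right) \right)}} + \frac{3577589}{-3260192} = - \frac{4066682}{\frac{1}{293 + 493} \left(-333 - 14 \left(-46\right)\right)} + \frac{3577589}{-3260192} = - \frac{4066682}{\frac{1}{786} \left(-333 - -644\right)} + 3577589 \left(- \frac{1}{3260192}\right) = - \frac{4066682}{\frac{1}{786} \left(-333 + 644\right)} - \frac{3577589}{3260192} = - \frac{4066682}{\frac{1}{786} \cdot 311} - \frac{3577589}{3260192} = - \frac{4066682}{\frac{311}{786}} - \frac{3577589}{3260192} = \left(-4066682\right) \frac{786}{311} - \frac{3577589}{3260192} = - \frac{3196412052}{311} - \frac{3577589}{3260192} = - \frac{10420918113264163}{1013919712}$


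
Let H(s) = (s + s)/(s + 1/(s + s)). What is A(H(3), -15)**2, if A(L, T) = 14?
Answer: 196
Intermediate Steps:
H(s) = 2*s/(s + 1/(2*s)) (H(s) = (2*s)/(s + 1/(2*s)) = 2*s/(s + 1/(2*s)))
A(H(3), -15)**2 = 14**2 = 196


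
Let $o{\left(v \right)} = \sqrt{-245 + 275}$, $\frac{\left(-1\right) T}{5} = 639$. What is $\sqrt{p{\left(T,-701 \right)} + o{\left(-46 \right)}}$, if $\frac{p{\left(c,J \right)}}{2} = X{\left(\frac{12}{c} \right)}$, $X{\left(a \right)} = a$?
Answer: $\frac{\sqrt{-8520 + 1134225 \sqrt{30}}}{1065} \approx 2.3387$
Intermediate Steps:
$T = -3195$ ($T = \left(-5\right) 639 = -3195$)
$p{\left(c,J \right)} = \frac{24}{c}$ ($p{\left(c,J \right)} = 2 \frac{12}{c} = \frac{24}{c}$)
$o{\left(v \right)} = \sqrt{30}$
$\sqrt{p{\left(T,-701 \right)} + o{\left(-46 \right)}} = \sqrt{\frac{24}{-3195} + \sqrt{30}} = \sqrt{24 \left(- \frac{1}{3195}\right) + \sqrt{30}} = \sqrt{- \frac{8}{1065} + \sqrt{30}}$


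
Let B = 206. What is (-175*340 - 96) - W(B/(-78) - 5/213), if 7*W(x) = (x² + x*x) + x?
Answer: -456956680454/7667361 ≈ -59598.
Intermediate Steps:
W(x) = x/7 + 2*x²/7 (W(x) = ((x² + x*x) + x)/7 = ((x² + x²) + x)/7 = (2*x² + x)/7 = (x + 2*x²)/7 = x/7 + 2*x²/7)
(-175*340 - 96) - W(B/(-78) - 5/213) = (-175*340 - 96) - (206/(-78) - 5/213)*(1 + 2*(206/(-78) - 5/213))/7 = (-59500 - 96) - (206*(-1/78) - 5*1/213)*(1 + 2*(206*(-1/78) - 5*1/213))/7 = -59596 - (-103/39 - 5/213)*(1 + 2*(-103/39 - 5/213))/7 = -59596 - (-7378)*(1 + 2*(-7378/2769))/(7*2769) = -59596 - (-7378)*(1 - 14756/2769)/(7*2769) = -59596 - (-7378)*(-11987)/(7*2769*2769) = -59596 - 1*12634298/7667361 = -59596 - 12634298/7667361 = -456956680454/7667361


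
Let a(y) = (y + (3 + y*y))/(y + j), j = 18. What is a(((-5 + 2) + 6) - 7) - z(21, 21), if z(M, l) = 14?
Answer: -181/14 ≈ -12.929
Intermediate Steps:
a(y) = (3 + y + y²)/(18 + y) (a(y) = (y + (3 + y*y))/(y + 18) = (y + (3 + y²))/(18 + y) = (3 + y + y²)/(18 + y))
a(((-5 + 2) + 6) - 7) - z(21, 21) = (3 + (((-5 + 2) + 6) - 7) + (((-5 + 2) + 6) - 7)²)/(18 + (((-5 + 2) + 6) - 7)) - 1*14 = (3 + ((-3 + 6) - 7) + ((-3 + 6) - 7)²)/(18 + ((-3 + 6) - 7)) - 14 = (3 + (3 - 7) + (3 - 7)²)/(18 + (3 - 7)) - 14 = (3 - 4 + (-4)²)/(18 - 4) - 14 = (3 - 4 + 16)/14 - 14 = (1/14)*15 - 14 = 15/14 - 14 = -181/14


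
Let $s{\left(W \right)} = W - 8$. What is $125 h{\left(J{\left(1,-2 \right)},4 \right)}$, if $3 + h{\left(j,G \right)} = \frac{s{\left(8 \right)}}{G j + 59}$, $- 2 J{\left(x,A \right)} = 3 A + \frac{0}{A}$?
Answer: $-375$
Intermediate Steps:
$J{\left(x,A \right)} = - \frac{3 A}{2}$ ($J{\left(x,A \right)} = - \frac{3 A + \frac{0}{A}}{2} = - \frac{3 A + 0}{2} = - \frac{3 A}{2}$)
$s{\left(W \right)} = -8 + W$
$h{\left(j,G \right)} = -3$ ($h{\left(j,G \right)} = -3 + \frac{-8 + 8}{G j + 59} = -3 + \frac{0}{59 + G j} = -3 + 0 = -3$)
$125 h{\left(J{\left(1,-2 \right)},4 \right)} = 125 \left(-3\right) = -375$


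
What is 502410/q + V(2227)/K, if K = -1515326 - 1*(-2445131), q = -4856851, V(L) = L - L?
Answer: -502410/4856851 ≈ -0.10344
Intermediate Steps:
V(L) = 0
K = 929805 (K = -1515326 + 2445131 = 929805)
502410/q + V(2227)/K = 502410/(-4856851) + 0/929805 = 502410*(-1/4856851) + 0*(1/929805) = -502410/4856851 + 0 = -502410/4856851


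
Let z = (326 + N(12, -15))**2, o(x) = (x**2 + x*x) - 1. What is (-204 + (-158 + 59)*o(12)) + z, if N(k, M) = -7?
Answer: 73144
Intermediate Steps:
o(x) = -1 + 2*x**2 (o(x) = (x**2 + x**2) - 1 = 2*x**2 - 1 = -1 + 2*x**2)
z = 101761 (z = (326 - 7)**2 = 319**2 = 101761)
(-204 + (-158 + 59)*o(12)) + z = (-204 + (-158 + 59)*(-1 + 2*12**2)) + 101761 = (-204 - 99*(-1 + 2*144)) + 101761 = (-204 - 99*(-1 + 288)) + 101761 = (-204 - 99*287) + 101761 = (-204 - 28413) + 101761 = -28617 + 101761 = 73144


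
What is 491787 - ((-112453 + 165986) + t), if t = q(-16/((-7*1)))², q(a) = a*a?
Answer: 1052182318/2401 ≈ 4.3823e+5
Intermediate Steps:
q(a) = a²
t = 65536/2401 (t = ((-16/((-7*1)))²)² = ((-16/(-7))²)² = ((-16*(-⅐))²)² = ((16/7)²)² = (256/49)² = 65536/2401 ≈ 27.295)
491787 - ((-112453 + 165986) + t) = 491787 - ((-112453 + 165986) + 65536/2401) = 491787 - (53533 + 65536/2401) = 491787 - 1*128598269/2401 = 491787 - 128598269/2401 = 1052182318/2401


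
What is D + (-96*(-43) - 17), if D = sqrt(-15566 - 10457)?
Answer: 4111 + I*sqrt(26023) ≈ 4111.0 + 161.32*I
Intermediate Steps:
D = I*sqrt(26023) (D = sqrt(-26023) = I*sqrt(26023) ≈ 161.32*I)
D + (-96*(-43) - 17) = I*sqrt(26023) + (-96*(-43) - 17) = I*sqrt(26023) + (4128 - 17) = I*sqrt(26023) + 4111 = 4111 + I*sqrt(26023)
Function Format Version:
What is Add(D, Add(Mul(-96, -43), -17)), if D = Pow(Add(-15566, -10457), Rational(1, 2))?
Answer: Add(4111, Mul(I, Pow(26023, Rational(1, 2)))) ≈ Add(4111.0, Mul(161.32, I))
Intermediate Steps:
D = Mul(I, Pow(26023, Rational(1, 2))) (D = Pow(-26023, Rational(1, 2)) = Mul(I, Pow(26023, Rational(1, 2))) ≈ Mul(161.32, I))
Add(D, Add(Mul(-96, -43), -17)) = Add(Mul(I, Pow(26023, Rational(1, 2))), Add(Mul(-96, -43), -17)) = Add(Mul(I, Pow(26023, Rational(1, 2))), Add(4128, -17)) = Add(Mul(I, Pow(26023, Rational(1, 2))), 4111) = Add(4111, Mul(I, Pow(26023, Rational(1, 2))))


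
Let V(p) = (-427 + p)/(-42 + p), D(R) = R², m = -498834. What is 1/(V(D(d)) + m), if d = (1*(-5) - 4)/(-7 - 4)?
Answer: -5001/2494617248 ≈ -2.0047e-6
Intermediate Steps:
d = 9/11 (d = (-5 - 4)/(-11) = -9*(-1/11) = 9/11 ≈ 0.81818)
V(p) = (-427 + p)/(-42 + p)
1/(V(D(d)) + m) = 1/((-427 + (9/11)²)/(-42 + (9/11)²) - 498834) = 1/((-427 + 81/121)/(-42 + 81/121) - 498834) = 1/(-51586/121/(-5001/121) - 498834) = 1/(-121/5001*(-51586/121) - 498834) = 1/(51586/5001 - 498834) = 1/(-2494617248/5001) = -5001/2494617248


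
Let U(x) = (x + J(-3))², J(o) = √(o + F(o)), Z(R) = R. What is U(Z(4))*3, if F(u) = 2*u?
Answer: 21 + 72*I ≈ 21.0 + 72.0*I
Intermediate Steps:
J(o) = √3*√o (J(o) = √(o + 2*o) = √(3*o) = √3*√o)
U(x) = (x + 3*I)² (U(x) = (x + √3*√(-3))² = (x + √3*(I*√3))² = (x + 3*I)²)
U(Z(4))*3 = (4 + 3*I)²*3 = 3*(4 + 3*I)²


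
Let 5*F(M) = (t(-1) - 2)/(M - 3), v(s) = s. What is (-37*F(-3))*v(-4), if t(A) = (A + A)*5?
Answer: 296/5 ≈ 59.200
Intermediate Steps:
t(A) = 10*A (t(A) = (2*A)*5 = 10*A)
F(M) = -12/(5*(-3 + M)) (F(M) = ((10*(-1) - 2)/(M - 3))/5 = ((-10 - 2)/(-3 + M))/5 = (-12/(-3 + M))/5 = -12/(5*(-3 + M)))
(-37*F(-3))*v(-4) = -(-444)/(-15 + 5*(-3))*(-4) = -(-444)/(-15 - 15)*(-4) = -(-444)/(-30)*(-4) = -(-444)*(-1)/30*(-4) = -37*⅖*(-4) = -74/5*(-4) = 296/5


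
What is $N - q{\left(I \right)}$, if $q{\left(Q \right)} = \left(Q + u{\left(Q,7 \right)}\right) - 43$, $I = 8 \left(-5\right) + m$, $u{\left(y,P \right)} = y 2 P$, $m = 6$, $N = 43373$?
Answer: $43926$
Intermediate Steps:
$u{\left(y,P \right)} = 2 P y$ ($u{\left(y,P \right)} = 2 y P = 2 P y$)
$I = -34$ ($I = 8 \left(-5\right) + 6 = -40 + 6 = -34$)
$q{\left(Q \right)} = -43 + 15 Q$ ($q{\left(Q \right)} = \left(Q + 2 \cdot 7 Q\right) - 43 = \left(Q + 14 Q\right) - 43 = 15 Q - 43 = -43 + 15 Q$)
$N - q{\left(I \right)} = 43373 - \left(-43 + 15 \left(-34\right)\right) = 43373 - \left(-43 - 510\right) = 43373 - -553 = 43373 + 553 = 43926$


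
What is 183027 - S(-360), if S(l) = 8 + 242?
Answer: 182777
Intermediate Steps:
S(l) = 250
183027 - S(-360) = 183027 - 1*250 = 183027 - 250 = 182777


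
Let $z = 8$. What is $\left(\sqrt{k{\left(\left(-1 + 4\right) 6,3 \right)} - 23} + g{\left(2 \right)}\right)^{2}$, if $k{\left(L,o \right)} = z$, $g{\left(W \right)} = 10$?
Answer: $\left(10 + i \sqrt{15}\right)^{2} \approx 85.0 + 77.46 i$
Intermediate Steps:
$k{\left(L,o \right)} = 8$
$\left(\sqrt{k{\left(\left(-1 + 4\right) 6,3 \right)} - 23} + g{\left(2 \right)}\right)^{2} = \left(\sqrt{8 - 23} + 10\right)^{2} = \left(\sqrt{-15} + 10\right)^{2} = \left(i \sqrt{15} + 10\right)^{2} = \left(10 + i \sqrt{15}\right)^{2}$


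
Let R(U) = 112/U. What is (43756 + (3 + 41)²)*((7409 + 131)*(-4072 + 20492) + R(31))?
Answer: 175366394591104/31 ≈ 5.6570e+12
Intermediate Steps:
(43756 + (3 + 41)²)*((7409 + 131)*(-4072 + 20492) + R(31)) = (43756 + (3 + 41)²)*((7409 + 131)*(-4072 + 20492) + 112/31) = (43756 + 44²)*(7540*16420 + 112*(1/31)) = (43756 + 1936)*(123806800 + 112/31) = 45692*(3838010912/31) = 175366394591104/31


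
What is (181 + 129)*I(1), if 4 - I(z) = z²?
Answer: 930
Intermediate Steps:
I(z) = 4 - z²
(181 + 129)*I(1) = (181 + 129)*(4 - 1*1²) = 310*(4 - 1*1) = 310*(4 - 1) = 310*3 = 930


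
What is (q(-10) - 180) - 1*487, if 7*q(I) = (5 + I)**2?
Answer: -4644/7 ≈ -663.43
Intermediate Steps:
q(I) = (5 + I)**2/7
(q(-10) - 180) - 1*487 = ((5 - 10)**2/7 - 180) - 1*487 = ((1/7)*(-5)**2 - 180) - 487 = ((1/7)*25 - 180) - 487 = (25/7 - 180) - 487 = -1235/7 - 487 = -4644/7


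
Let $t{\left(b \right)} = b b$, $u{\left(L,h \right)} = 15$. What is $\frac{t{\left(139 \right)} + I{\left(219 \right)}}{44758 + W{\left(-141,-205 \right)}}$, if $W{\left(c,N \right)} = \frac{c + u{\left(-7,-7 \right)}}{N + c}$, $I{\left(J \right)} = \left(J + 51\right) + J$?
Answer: $\frac{489590}{1106171} \approx 0.4426$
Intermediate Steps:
$I{\left(J \right)} = 51 + 2 J$ ($I{\left(J \right)} = \left(51 + J\right) + J = 51 + 2 J$)
$W{\left(c,N \right)} = \frac{15 + c}{N + c}$ ($W{\left(c,N \right)} = \frac{c + 15}{N + c} = \frac{15 + c}{N + c}$)
$t{\left(b \right)} = b^{2}$
$\frac{t{\left(139 \right)} + I{\left(219 \right)}}{44758 + W{\left(-141,-205 \right)}} = \frac{139^{2} + \left(51 + 2 \cdot 219\right)}{44758 + \frac{15 - 141}{-205 - 141}} = \frac{19321 + \left(51 + 438\right)}{44758 + \frac{1}{-346} \left(-126\right)} = \frac{19321 + 489}{44758 - - \frac{63}{173}} = \frac{19810}{44758 + \frac{63}{173}} = \frac{19810}{\frac{7743197}{173}} = 19810 \cdot \frac{173}{7743197} = \frac{489590}{1106171}$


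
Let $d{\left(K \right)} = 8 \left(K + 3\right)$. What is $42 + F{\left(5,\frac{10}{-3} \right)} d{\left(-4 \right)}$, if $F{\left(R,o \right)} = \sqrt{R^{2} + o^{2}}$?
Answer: $42 - \frac{40 \sqrt{13}}{3} \approx -6.074$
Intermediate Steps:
$d{\left(K \right)} = 24 + 8 K$ ($d{\left(K \right)} = 8 \left(3 + K\right) = 24 + 8 K$)
$42 + F{\left(5,\frac{10}{-3} \right)} d{\left(-4 \right)} = 42 + \sqrt{5^{2} + \left(\frac{10}{-3}\right)^{2}} \left(24 + 8 \left(-4\right)\right) = 42 + \sqrt{25 + \left(10 \left(- \frac{1}{3}\right)\right)^{2}} \left(24 - 32\right) = 42 + \sqrt{25 + \left(- \frac{10}{3}\right)^{2}} \left(-8\right) = 42 + \sqrt{25 + \frac{100}{9}} \left(-8\right) = 42 + \sqrt{\frac{325}{9}} \left(-8\right) = 42 + \frac{5 \sqrt{13}}{3} \left(-8\right) = 42 - \frac{40 \sqrt{13}}{3}$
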